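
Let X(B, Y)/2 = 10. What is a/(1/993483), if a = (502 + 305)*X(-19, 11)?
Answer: 16034815620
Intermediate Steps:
X(B, Y) = 20 (X(B, Y) = 2*10 = 20)
a = 16140 (a = (502 + 305)*20 = 807*20 = 16140)
a/(1/993483) = 16140/(1/993483) = 16140*993483 = 16034815620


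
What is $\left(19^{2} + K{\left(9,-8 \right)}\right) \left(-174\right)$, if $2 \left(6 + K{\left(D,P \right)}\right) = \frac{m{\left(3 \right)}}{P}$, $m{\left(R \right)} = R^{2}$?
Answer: $- \frac{493377}{8} \approx -61672.0$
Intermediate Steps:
$K{\left(D,P \right)} = -6 + \frac{9}{2 P}$ ($K{\left(D,P \right)} = -6 + \frac{3^{2} \frac{1}{P}}{2} = -6 + \frac{9 \frac{1}{P}}{2} = -6 + \frac{9}{2 P}$)
$\left(19^{2} + K{\left(9,-8 \right)}\right) \left(-174\right) = \left(19^{2} - \left(6 - \frac{9}{2 \left(-8\right)}\right)\right) \left(-174\right) = \left(361 + \left(-6 + \frac{9}{2} \left(- \frac{1}{8}\right)\right)\right) \left(-174\right) = \left(361 - \frac{105}{16}\right) \left(-174\right) = \frac{5671}{16} \left(-174\right) = - \frac{493377}{8}$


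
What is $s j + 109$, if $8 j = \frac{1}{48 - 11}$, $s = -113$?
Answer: $\frac{32151}{296} \approx 108.62$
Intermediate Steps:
$j = \frac{1}{296}$ ($j = \frac{1}{8 \left(48 - 11\right)} = \frac{1}{8 \cdot 37} = \frac{1}{8} \cdot \frac{1}{37} = \frac{1}{296} \approx 0.0033784$)
$s j + 109 = \left(-113\right) \frac{1}{296} + 109 = - \frac{113}{296} + 109 = \frac{32151}{296}$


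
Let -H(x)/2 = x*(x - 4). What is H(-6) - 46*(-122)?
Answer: 5492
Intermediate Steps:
H(x) = -2*x*(-4 + x) (H(x) = -2*x*(x - 4) = -2*x*(-4 + x))
H(-6) - 46*(-122) = 2*(-6)*(4 - 1*(-6)) - 46*(-122) = 2*(-6)*(4 + 6) + 5612 = 2*(-6)*10 + 5612 = -120 + 5612 = 5492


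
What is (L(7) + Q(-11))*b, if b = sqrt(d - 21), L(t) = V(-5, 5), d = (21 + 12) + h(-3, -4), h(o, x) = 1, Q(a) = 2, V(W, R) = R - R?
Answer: 2*sqrt(13) ≈ 7.2111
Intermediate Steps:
V(W, R) = 0
d = 34 (d = (21 + 12) + 1 = 33 + 1 = 34)
L(t) = 0
b = sqrt(13) (b = sqrt(34 - 21) = sqrt(13) ≈ 3.6056)
(L(7) + Q(-11))*b = (0 + 2)*sqrt(13) = 2*sqrt(13)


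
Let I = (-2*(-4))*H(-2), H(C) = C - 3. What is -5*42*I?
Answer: 8400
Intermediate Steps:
H(C) = -3 + C
I = -40 (I = (-2*(-4))*(-3 - 2) = 8*(-5) = -40)
-5*42*I = -5*42*(-40) = -210*(-40) = -1*(-8400) = 8400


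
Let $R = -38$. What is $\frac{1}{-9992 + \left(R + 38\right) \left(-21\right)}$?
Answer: $- \frac{1}{9992} \approx -0.00010008$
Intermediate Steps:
$\frac{1}{-9992 + \left(R + 38\right) \left(-21\right)} = \frac{1}{-9992 + \left(-38 + 38\right) \left(-21\right)} = \frac{1}{-9992 + 0 \left(-21\right)} = \frac{1}{-9992 + 0} = \frac{1}{-9992} = - \frac{1}{9992}$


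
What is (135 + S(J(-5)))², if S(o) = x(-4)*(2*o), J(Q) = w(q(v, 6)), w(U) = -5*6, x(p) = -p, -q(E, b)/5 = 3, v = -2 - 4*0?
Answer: 11025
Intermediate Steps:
v = -2 (v = -2 + 0 = -2)
q(E, b) = -15 (q(E, b) = -5*3 = -15)
w(U) = -30
J(Q) = -30
S(o) = 8*o (S(o) = (-1*(-4))*(2*o) = 4*(2*o) = 8*o)
(135 + S(J(-5)))² = (135 + 8*(-30))² = (135 - 240)² = (-105)² = 11025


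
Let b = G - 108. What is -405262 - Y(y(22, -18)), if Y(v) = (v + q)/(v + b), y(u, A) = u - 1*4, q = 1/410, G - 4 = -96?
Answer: -30240643059/74620 ≈ -4.0526e+5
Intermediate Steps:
G = -92 (G = 4 - 96 = -92)
q = 1/410 ≈ 0.0024390
y(u, A) = -4 + u (y(u, A) = u - 4 = -4 + u)
b = -200 (b = -92 - 108 = -200)
Y(v) = (1/410 + v)/(-200 + v) (Y(v) = (v + 1/410)/(v - 200) = (1/410 + v)/(-200 + v))
-405262 - Y(y(22, -18)) = -405262 - (1/410 + (-4 + 22))/(-200 + (-4 + 22)) = -405262 - (1/410 + 18)/(-200 + 18) = -405262 - 7381/((-182)*410) = -405262 - (-1)*7381/(182*410) = -405262 - 1*(-7381/74620) = -405262 + 7381/74620 = -30240643059/74620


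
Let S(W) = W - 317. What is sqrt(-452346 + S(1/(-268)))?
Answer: I*sqrt(8128016895)/134 ≈ 672.8*I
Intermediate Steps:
S(W) = -317 + W
sqrt(-452346 + S(1/(-268))) = sqrt(-452346 + (-317 + 1/(-268))) = sqrt(-452346 + (-317 - 1/268)) = sqrt(-452346 - 84957/268) = sqrt(-121313685/268) = I*sqrt(8128016895)/134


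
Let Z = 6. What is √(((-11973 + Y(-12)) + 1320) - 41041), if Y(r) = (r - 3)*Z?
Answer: 2*I*√12946 ≈ 227.56*I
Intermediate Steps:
Y(r) = -18 + 6*r (Y(r) = (r - 3)*6 = (-3 + r)*6 = -18 + 6*r)
√(((-11973 + Y(-12)) + 1320) - 41041) = √(((-11973 + (-18 + 6*(-12))) + 1320) - 41041) = √(((-11973 + (-18 - 72)) + 1320) - 41041) = √(((-11973 - 90) + 1320) - 41041) = √((-12063 + 1320) - 41041) = √(-10743 - 41041) = √(-51784) = 2*I*√12946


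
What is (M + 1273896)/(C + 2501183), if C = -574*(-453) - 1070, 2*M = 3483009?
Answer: 287181/262870 ≈ 1.0925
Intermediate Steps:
M = 3483009/2 (M = (½)*3483009 = 3483009/2 ≈ 1.7415e+6)
C = 258952 (C = 260022 - 1070 = 258952)
(M + 1273896)/(C + 2501183) = (3483009/2 + 1273896)/(258952 + 2501183) = (6030801/2)/2760135 = (6030801/2)*(1/2760135) = 287181/262870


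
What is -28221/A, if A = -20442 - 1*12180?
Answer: 9407/10874 ≈ 0.86509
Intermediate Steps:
A = -32622 (A = -20442 - 12180 = -32622)
-28221/A = -28221/(-32622) = -28221*(-1/32622) = 9407/10874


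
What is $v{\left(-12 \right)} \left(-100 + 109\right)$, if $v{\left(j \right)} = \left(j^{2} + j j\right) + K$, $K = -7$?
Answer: $2529$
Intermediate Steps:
$v{\left(j \right)} = -7 + 2 j^{2}$ ($v{\left(j \right)} = \left(j^{2} + j j\right) - 7 = \left(j^{2} + j^{2}\right) - 7 = 2 j^{2} - 7 = -7 + 2 j^{2}$)
$v{\left(-12 \right)} \left(-100 + 109\right) = \left(-7 + 2 \left(-12\right)^{2}\right) \left(-100 + 109\right) = \left(-7 + 2 \cdot 144\right) 9 = \left(-7 + 288\right) 9 = 281 \cdot 9 = 2529$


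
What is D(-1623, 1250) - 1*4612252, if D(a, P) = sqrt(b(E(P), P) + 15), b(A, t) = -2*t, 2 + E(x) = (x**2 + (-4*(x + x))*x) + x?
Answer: -4612252 + I*sqrt(2485) ≈ -4.6123e+6 + 49.85*I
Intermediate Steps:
E(x) = -2 + x - 7*x**2 (E(x) = -2 + ((x**2 + (-4*(x + x))*x) + x) = -2 + ((x**2 + (-8*x)*x) + x) = -2 + ((x**2 - 8*x**2) + x) = -2 + (-7*x**2 + x) = -2 + (x - 7*x**2) = -2 + x - 7*x**2)
D(a, P) = sqrt(15 - 2*P) (D(a, P) = sqrt(-2*P + 15) = sqrt(15 - 2*P))
D(-1623, 1250) - 1*4612252 = sqrt(15 - 2*1250) - 1*4612252 = sqrt(15 - 2500) - 4612252 = sqrt(-2485) - 4612252 = I*sqrt(2485) - 4612252 = -4612252 + I*sqrt(2485)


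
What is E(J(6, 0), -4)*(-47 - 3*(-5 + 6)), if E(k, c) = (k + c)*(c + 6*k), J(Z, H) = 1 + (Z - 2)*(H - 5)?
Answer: -135700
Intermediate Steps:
J(Z, H) = 1 + (-5 + H)*(-2 + Z) (J(Z, H) = 1 + (-2 + Z)*(-5 + H) = 1 + (-5 + H)*(-2 + Z))
E(k, c) = (c + k)*(c + 6*k)
E(J(6, 0), -4)*(-47 - 3*(-5 + 6)) = ((-4)**2 + 6*(11 - 5*6 - 2*0 + 0*6)**2 + 7*(-4)*(11 - 5*6 - 2*0 + 0*6))*(-47 - 3*(-5 + 6)) = (16 + 6*(11 - 30 + 0 + 0)**2 + 7*(-4)*(11 - 30 + 0 + 0))*(-47 - 3*1) = (16 + 6*(-19)**2 + 7*(-4)*(-19))*(-47 - 3) = (16 + 6*361 + 532)*(-50) = (16 + 2166 + 532)*(-50) = 2714*(-50) = -135700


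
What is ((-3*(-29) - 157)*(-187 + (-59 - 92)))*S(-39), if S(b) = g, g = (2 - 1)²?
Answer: 23660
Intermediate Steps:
g = 1 (g = 1² = 1)
S(b) = 1
((-3*(-29) - 157)*(-187 + (-59 - 92)))*S(-39) = ((-3*(-29) - 157)*(-187 + (-59 - 92)))*1 = ((87 - 157)*(-187 - 151))*1 = -70*(-338)*1 = 23660*1 = 23660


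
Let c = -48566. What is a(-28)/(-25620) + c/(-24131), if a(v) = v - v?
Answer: 48566/24131 ≈ 2.0126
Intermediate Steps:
a(v) = 0
a(-28)/(-25620) + c/(-24131) = 0/(-25620) - 48566/(-24131) = 0*(-1/25620) - 48566*(-1/24131) = 0 + 48566/24131 = 48566/24131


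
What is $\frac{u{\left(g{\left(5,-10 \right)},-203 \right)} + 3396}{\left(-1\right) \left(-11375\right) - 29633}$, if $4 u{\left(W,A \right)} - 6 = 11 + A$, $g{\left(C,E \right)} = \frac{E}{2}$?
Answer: $- \frac{2233}{12172} \approx -0.18345$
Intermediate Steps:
$g{\left(C,E \right)} = \frac{E}{2}$ ($g{\left(C,E \right)} = E \frac{1}{2} = \frac{E}{2}$)
$u{\left(W,A \right)} = \frac{17}{4} + \frac{A}{4}$ ($u{\left(W,A \right)} = \frac{3}{2} + \frac{11 + A}{4} = \frac{3}{2} + \left(\frac{11}{4} + \frac{A}{4}\right) = \frac{17}{4} + \frac{A}{4}$)
$\frac{u{\left(g{\left(5,-10 \right)},-203 \right)} + 3396}{\left(-1\right) \left(-11375\right) - 29633} = \frac{\left(\frac{17}{4} + \frac{1}{4} \left(-203\right)\right) + 3396}{\left(-1\right) \left(-11375\right) - 29633} = \frac{\left(\frac{17}{4} - \frac{203}{4}\right) + 3396}{11375 - 29633} = \frac{- \frac{93}{2} + 3396}{11375 - 29633} = \frac{6699}{2 \left(-18258\right)} = \frac{6699}{2} \left(- \frac{1}{18258}\right) = - \frac{2233}{12172}$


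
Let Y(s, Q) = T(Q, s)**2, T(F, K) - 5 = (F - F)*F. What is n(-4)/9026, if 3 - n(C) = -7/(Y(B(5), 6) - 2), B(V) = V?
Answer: 38/103799 ≈ 0.00036609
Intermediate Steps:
T(F, K) = 5 (T(F, K) = 5 + (F - F)*F = 5 + 0*F = 5 + 0 = 5)
Y(s, Q) = 25 (Y(s, Q) = 5**2 = 25)
n(C) = 76/23 (n(C) = 3 - (-7)/(25 - 2) = 3 - (-7)/23 = 3 - 1*(-7/23) = 3 + 7/23 = 76/23)
n(-4)/9026 = (76/23)/9026 = (76/23)*(1/9026) = 38/103799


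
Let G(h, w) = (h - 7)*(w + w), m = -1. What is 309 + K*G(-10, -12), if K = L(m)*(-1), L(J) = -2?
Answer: 1125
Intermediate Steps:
G(h, w) = 2*w*(-7 + h) (G(h, w) = (-7 + h)*(2*w) = 2*w*(-7 + h))
K = 2 (K = -2*(-1) = 2)
309 + K*G(-10, -12) = 309 + 2*(2*(-12)*(-7 - 10)) = 309 + 2*(2*(-12)*(-17)) = 309 + 2*408 = 309 + 816 = 1125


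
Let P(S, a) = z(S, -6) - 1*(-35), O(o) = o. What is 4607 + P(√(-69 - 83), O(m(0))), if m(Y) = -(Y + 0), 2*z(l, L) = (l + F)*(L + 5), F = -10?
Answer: 4647 - I*√38 ≈ 4647.0 - 6.1644*I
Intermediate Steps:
z(l, L) = (-10 + l)*(5 + L)/2 (z(l, L) = ((l - 10)*(L + 5))/2 = ((-10 + l)*(5 + L))/2 = (-10 + l)*(5 + L)/2)
m(Y) = -Y
P(S, a) = 40 - S/2 (P(S, a) = (-25 - 5*(-6) + 5*S/2 + (½)*(-6)*S) - 1*(-35) = (-25 + 30 + 5*S/2 - 3*S) + 35 = (5 - S/2) + 35 = 40 - S/2)
4607 + P(√(-69 - 83), O(m(0))) = 4607 + (40 - √(-69 - 83)/2) = 4607 + (40 - I*√38) = 4647 - I*√38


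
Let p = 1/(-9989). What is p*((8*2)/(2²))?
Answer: -4/9989 ≈ -0.00040044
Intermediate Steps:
p = -1/9989 ≈ -0.00010011
p*((8*2)/(2²)) = -8*2/(9989*(2²)) = -16/(9989*4) = -1/9989*4 = -4/9989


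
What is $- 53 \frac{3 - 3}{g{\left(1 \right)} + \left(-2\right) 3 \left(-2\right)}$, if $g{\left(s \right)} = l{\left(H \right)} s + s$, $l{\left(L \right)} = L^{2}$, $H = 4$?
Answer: $0$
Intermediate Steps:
$g{\left(s \right)} = 17 s$ ($g{\left(s \right)} = 4^{2} s + s = 16 s + s = 17 s$)
$- 53 \frac{3 - 3}{g{\left(1 \right)} + \left(-2\right) 3 \left(-2\right)} = - 53 \frac{3 - 3}{17 \cdot 1 + \left(-2\right) 3 \left(-2\right)} = - 53 \frac{0}{17 - -12} = - 53 \frac{0}{17 + 12} = - 53 \cdot \frac{0}{29} = - 53 \cdot 0 \cdot \frac{1}{29} = \left(-53\right) 0 = 0$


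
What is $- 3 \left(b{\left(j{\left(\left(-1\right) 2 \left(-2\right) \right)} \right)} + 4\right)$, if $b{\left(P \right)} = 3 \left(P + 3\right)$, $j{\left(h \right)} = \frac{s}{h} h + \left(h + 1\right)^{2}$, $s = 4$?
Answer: $-300$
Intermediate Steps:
$j{\left(h \right)} = 4 + \left(1 + h\right)^{2}$ ($j{\left(h \right)} = \frac{4}{h} h + \left(h + 1\right)^{2} = 4 + \left(1 + h\right)^{2}$)
$b{\left(P \right)} = 9 + 3 P$ ($b{\left(P \right)} = 3 \left(3 + P\right) = 9 + 3 P$)
$- 3 \left(b{\left(j{\left(\left(-1\right) 2 \left(-2\right) \right)} \right)} + 4\right) = - 3 \left(\left(9 + 3 \left(4 + \left(1 + \left(-1\right) 2 \left(-2\right)\right)^{2}\right)\right) + 4\right) = - 3 \left(\left(9 + 3 \left(4 + \left(1 - -4\right)^{2}\right)\right) + 4\right) = - 3 \left(\left(9 + 3 \left(4 + \left(1 + 4\right)^{2}\right)\right) + 4\right) = - 3 \left(\left(9 + 3 \left(4 + 5^{2}\right)\right) + 4\right) = - 3 \left(\left(9 + 3 \left(4 + 25\right)\right) + 4\right) = - 3 \left(\left(9 + 3 \cdot 29\right) + 4\right) = - 3 \left(\left(9 + 87\right) + 4\right) = - 3 \left(96 + 4\right) = \left(-3\right) 100 = -300$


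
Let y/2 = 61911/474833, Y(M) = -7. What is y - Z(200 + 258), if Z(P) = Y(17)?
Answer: 3447653/474833 ≈ 7.2608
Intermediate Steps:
Z(P) = -7
y = 123822/474833 (y = 2*(61911/474833) = 123822/474833 ≈ 0.26077)
y - Z(200 + 258) = 123822/474833 - 1*(-7) = 123822/474833 + 7 = 3447653/474833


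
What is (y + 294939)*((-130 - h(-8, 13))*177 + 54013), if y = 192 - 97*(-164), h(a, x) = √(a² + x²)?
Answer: 9643142117 - 55053903*√233 ≈ 8.8028e+9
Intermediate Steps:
y = 16100 (y = 192 + 15908 = 16100)
(y + 294939)*((-130 - h(-8, 13))*177 + 54013) = (16100 + 294939)*((-130 - √((-8)² + 13²))*177 + 54013) = 311039*((-130 - √(64 + 169))*177 + 54013) = 311039*((-130 - √233)*177 + 54013) = 311039*((-23010 - 177*√233) + 54013) = 311039*(31003 - 177*√233) = 9643142117 - 55053903*√233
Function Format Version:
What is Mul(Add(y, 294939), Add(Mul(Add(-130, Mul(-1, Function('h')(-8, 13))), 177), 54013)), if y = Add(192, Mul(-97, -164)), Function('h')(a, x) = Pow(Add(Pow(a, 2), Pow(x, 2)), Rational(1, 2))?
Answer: Add(9643142117, Mul(-55053903, Pow(233, Rational(1, 2)))) ≈ 8.8028e+9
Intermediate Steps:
y = 16100 (y = Add(192, 15908) = 16100)
Mul(Add(y, 294939), Add(Mul(Add(-130, Mul(-1, Function('h')(-8, 13))), 177), 54013)) = Mul(Add(16100, 294939), Add(Mul(Add(-130, Mul(-1, Pow(Add(Pow(-8, 2), Pow(13, 2)), Rational(1, 2)))), 177), 54013)) = Mul(311039, Add(Mul(Add(-130, Mul(-1, Pow(Add(64, 169), Rational(1, 2)))), 177), 54013)) = Mul(311039, Add(Mul(Add(-130, Mul(-1, Pow(233, Rational(1, 2)))), 177), 54013)) = Mul(311039, Add(Add(-23010, Mul(-177, Pow(233, Rational(1, 2)))), 54013)) = Mul(311039, Add(31003, Mul(-177, Pow(233, Rational(1, 2))))) = Add(9643142117, Mul(-55053903, Pow(233, Rational(1, 2))))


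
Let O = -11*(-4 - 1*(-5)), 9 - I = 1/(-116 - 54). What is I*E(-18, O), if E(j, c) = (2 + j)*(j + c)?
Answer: 355192/85 ≈ 4178.7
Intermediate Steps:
I = 1531/170 (I = 9 - 1/(-116 - 54) = 9 - 1/(-170) = 9 - 1*(-1/170) = 9 + 1/170 = 1531/170 ≈ 9.0059)
O = -11 (O = -11*(-4 + 5) = -11*1 = -11)
E(j, c) = (2 + j)*(c + j)
I*E(-18, O) = 1531*((-18)² + 2*(-11) + 2*(-18) - 11*(-18))/170 = 1531*(324 - 22 - 36 + 198)/170 = (1531/170)*464 = 355192/85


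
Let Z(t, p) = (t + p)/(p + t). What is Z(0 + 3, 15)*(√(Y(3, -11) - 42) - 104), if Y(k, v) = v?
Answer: -104 + I*√53 ≈ -104.0 + 7.2801*I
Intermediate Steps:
Z(t, p) = 1 (Z(t, p) = (p + t)/(p + t) = 1)
Z(0 + 3, 15)*(√(Y(3, -11) - 42) - 104) = 1*(√(-11 - 42) - 104) = 1*(√(-53) - 104) = 1*(I*√53 - 104) = 1*(-104 + I*√53) = -104 + I*√53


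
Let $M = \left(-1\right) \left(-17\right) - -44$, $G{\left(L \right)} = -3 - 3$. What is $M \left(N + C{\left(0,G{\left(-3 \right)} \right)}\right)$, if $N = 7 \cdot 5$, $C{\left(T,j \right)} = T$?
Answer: $2135$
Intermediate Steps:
$G{\left(L \right)} = -6$ ($G{\left(L \right)} = -3 - 3 = -6$)
$M = 61$ ($M = 17 + 44 = 61$)
$N = 35$
$M \left(N + C{\left(0,G{\left(-3 \right)} \right)}\right) = 61 \left(35 + 0\right) = 61 \cdot 35 = 2135$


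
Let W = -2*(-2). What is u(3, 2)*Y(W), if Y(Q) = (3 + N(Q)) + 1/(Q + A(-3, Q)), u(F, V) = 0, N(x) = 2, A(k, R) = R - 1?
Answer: 0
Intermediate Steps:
A(k, R) = -1 + R
W = 4 (W = -2*(-2) = 4)
Y(Q) = 5 + 1/(-1 + 2*Q) (Y(Q) = (3 + 2) + 1/(Q + (-1 + Q)) = 5 + 1/(-1 + 2*Q))
u(3, 2)*Y(W) = 0*(2*(-2 + 5*4)/(-1 + 2*4)) = 0*(2*(-2 + 20)/(-1 + 8)) = 0*(2*18/7) = 0*(2*(1/7)*18) = 0*(36/7) = 0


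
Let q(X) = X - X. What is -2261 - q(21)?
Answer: -2261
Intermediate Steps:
q(X) = 0
-2261 - q(21) = -2261 - 1*0 = -2261 + 0 = -2261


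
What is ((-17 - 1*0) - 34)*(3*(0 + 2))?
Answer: -306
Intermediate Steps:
((-17 - 1*0) - 34)*(3*(0 + 2)) = ((-17 + 0) - 34)*(3*2) = (-17 - 34)*6 = -51*6 = -306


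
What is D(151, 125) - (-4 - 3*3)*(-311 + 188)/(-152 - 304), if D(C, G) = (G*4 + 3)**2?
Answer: 38457901/152 ≈ 2.5301e+5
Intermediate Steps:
D(C, G) = (3 + 4*G)**2 (D(C, G) = (4*G + 3)**2 = (3 + 4*G)**2)
D(151, 125) - (-4 - 3*3)*(-311 + 188)/(-152 - 304) = (3 + 4*125)**2 - (-4 - 3*3)*(-311 + 188)/(-152 - 304) = (3 + 500)**2 - (-4 - 9)*(-123/(-456)) = 503**2 - (-13)*(-123*(-1/456)) = 253009 - (-13)*41/152 = 253009 - 1*(-533/152) = 253009 + 533/152 = 38457901/152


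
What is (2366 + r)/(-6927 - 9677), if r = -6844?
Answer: 2239/8302 ≈ 0.26969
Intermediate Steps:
(2366 + r)/(-6927 - 9677) = (2366 - 6844)/(-6927 - 9677) = -4478/(-16604) = -4478*(-1/16604) = 2239/8302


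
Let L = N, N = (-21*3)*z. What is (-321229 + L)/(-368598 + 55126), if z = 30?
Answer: 323119/313472 ≈ 1.0308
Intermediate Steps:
N = -1890 (N = -21*3*30 = -63*30 = -1890)
L = -1890
(-321229 + L)/(-368598 + 55126) = (-321229 - 1890)/(-368598 + 55126) = -323119/(-313472) = -323119*(-1/313472) = 323119/313472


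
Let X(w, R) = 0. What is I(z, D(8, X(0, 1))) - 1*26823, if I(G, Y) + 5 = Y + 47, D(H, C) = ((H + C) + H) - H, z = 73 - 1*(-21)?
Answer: -26773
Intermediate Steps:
z = 94 (z = 73 + 21 = 94)
D(H, C) = C + H (D(H, C) = ((C + H) + H) - H = (C + 2*H) - H = C + H)
I(G, Y) = 42 + Y (I(G, Y) = -5 + (Y + 47) = -5 + (47 + Y) = 42 + Y)
I(z, D(8, X(0, 1))) - 1*26823 = (42 + (0 + 8)) - 1*26823 = (42 + 8) - 26823 = 50 - 26823 = -26773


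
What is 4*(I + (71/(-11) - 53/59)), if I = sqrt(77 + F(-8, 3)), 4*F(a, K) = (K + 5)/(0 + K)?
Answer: -19088/649 + 4*sqrt(699)/3 ≈ 5.8401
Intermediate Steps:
F(a, K) = (5 + K)/(4*K) (F(a, K) = ((K + 5)/(0 + K))/4 = ((5 + K)/K)/4 = (5 + K)/(4*K))
I = sqrt(699)/3 (I = sqrt(77 + (1/4)*(5 + 3)/3) = sqrt(77 + (1/4)*(1/3)*8) = sqrt(77 + 2/3) = sqrt(233/3) = sqrt(699)/3 ≈ 8.8129)
4*(I + (71/(-11) - 53/59)) = 4*(sqrt(699)/3 + (71/(-11) - 53/59)) = 4*(sqrt(699)/3 + (71*(-1/11) - 53*1/59)) = 4*(sqrt(699)/3 + (-71/11 - 53/59)) = 4*(sqrt(699)/3 - 4772/649) = 4*(-4772/649 + sqrt(699)/3) = -19088/649 + 4*sqrt(699)/3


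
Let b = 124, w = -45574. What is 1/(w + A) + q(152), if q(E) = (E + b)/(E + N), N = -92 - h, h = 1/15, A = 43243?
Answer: 9649441/2095569 ≈ 4.6047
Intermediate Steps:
h = 1/15 ≈ 0.066667
N = -1381/15 (N = -92 - 1*1/15 = -92 - 1/15 = -1381/15 ≈ -92.067)
q(E) = (124 + E)/(-1381/15 + E) (q(E) = (E + 124)/(E - 1381/15) = (124 + E)/(-1381/15 + E))
1/(w + A) + q(152) = 1/(-45574 + 43243) + 15*(124 + 152)/(-1381 + 15*152) = 1/(-2331) + 15*276/(-1381 + 2280) = -1/2331 + 15*276/899 = -1/2331 + 15*(1/899)*276 = -1/2331 + 4140/899 = 9649441/2095569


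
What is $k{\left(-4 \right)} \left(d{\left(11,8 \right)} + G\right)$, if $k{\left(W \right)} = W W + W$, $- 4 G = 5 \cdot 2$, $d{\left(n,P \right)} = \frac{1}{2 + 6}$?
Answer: $- \frac{57}{2} \approx -28.5$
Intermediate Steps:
$d{\left(n,P \right)} = \frac{1}{8}$
$G = - \frac{5}{2}$ ($G = - \frac{5 \cdot 2}{4} = \left(- \frac{1}{4}\right) 10 = - \frac{5}{2} \approx -2.5$)
$k{\left(W \right)} = W + W^{2}$ ($k{\left(W \right)} = W^{2} + W = W + W^{2}$)
$k{\left(-4 \right)} \left(d{\left(11,8 \right)} + G\right) = - 4 \left(1 - 4\right) \left(\frac{1}{8} - \frac{5}{2}\right) = \left(-4\right) \left(-3\right) \left(- \frac{19}{8}\right) = 12 \left(- \frac{19}{8}\right) = - \frac{57}{2}$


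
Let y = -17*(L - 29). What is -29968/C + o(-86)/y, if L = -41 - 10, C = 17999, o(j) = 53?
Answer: -39802533/24478640 ≈ -1.6260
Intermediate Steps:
L = -51
y = 1360 (y = -17*(-51 - 29) = -17*(-80) = 1360)
-29968/C + o(-86)/y = -29968/17999 + 53/1360 = -39802533/24478640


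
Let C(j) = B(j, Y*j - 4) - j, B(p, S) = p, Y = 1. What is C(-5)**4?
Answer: 0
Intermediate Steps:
C(j) = 0 (C(j) = j - j = 0)
C(-5)**4 = 0**4 = 0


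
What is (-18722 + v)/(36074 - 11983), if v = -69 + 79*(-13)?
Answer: -19818/24091 ≈ -0.82263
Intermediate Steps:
v = -1096 (v = -69 - 1027 = -1096)
(-18722 + v)/(36074 - 11983) = (-18722 - 1096)/(36074 - 11983) = -19818/24091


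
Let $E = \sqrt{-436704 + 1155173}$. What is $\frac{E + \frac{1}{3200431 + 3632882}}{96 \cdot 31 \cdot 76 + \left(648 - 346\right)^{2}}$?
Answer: $\frac{1}{2168756879940} + \frac{\sqrt{718469}}{317380} \approx 0.0026707$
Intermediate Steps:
$E = \sqrt{718469} \approx 847.63$
$\frac{E + \frac{1}{3200431 + 3632882}}{96 \cdot 31 \cdot 76 + \left(648 - 346\right)^{2}} = \frac{\sqrt{718469} + \frac{1}{3200431 + 3632882}}{96 \cdot 31 \cdot 76 + \left(648 - 346\right)^{2}} = \frac{\sqrt{718469} + \frac{1}{6833313}}{2976 \cdot 76 + 302^{2}} = \frac{\sqrt{718469} + \frac{1}{6833313}}{226176 + 91204} = \frac{\frac{1}{6833313} + \sqrt{718469}}{317380} = \left(\frac{1}{6833313} + \sqrt{718469}\right) \frac{1}{317380} = \frac{1}{2168756879940} + \frac{\sqrt{718469}}{317380}$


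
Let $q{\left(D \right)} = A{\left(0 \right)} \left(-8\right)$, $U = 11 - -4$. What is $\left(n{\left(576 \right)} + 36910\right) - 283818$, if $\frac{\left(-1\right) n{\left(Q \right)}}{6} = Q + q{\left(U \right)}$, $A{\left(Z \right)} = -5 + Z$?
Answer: $-250604$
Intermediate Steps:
$U = 15$ ($U = 11 + 4 = 15$)
$q{\left(D \right)} = 40$ ($q{\left(D \right)} = \left(-5 + 0\right) \left(-8\right) = \left(-5\right) \left(-8\right) = 40$)
$n{\left(Q \right)} = -240 - 6 Q$ ($n{\left(Q \right)} = - 6 \left(Q + 40\right) = - 6 \left(40 + Q\right) = -240 - 6 Q$)
$\left(n{\left(576 \right)} + 36910\right) - 283818 = \left(\left(-240 - 3456\right) + 36910\right) - 283818 = \left(-3696 + 36910\right) - 283818 = 33214 - 283818 = -250604$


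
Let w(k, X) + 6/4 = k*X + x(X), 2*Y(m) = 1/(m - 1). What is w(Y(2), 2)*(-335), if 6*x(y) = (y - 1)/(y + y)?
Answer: 3685/24 ≈ 153.54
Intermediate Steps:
x(y) = (-1 + y)/(12*y) (x(y) = ((y - 1)/(y + y))/6 = ((-1 + y)/((2*y)))/6 = ((-1 + y)*(1/(2*y)))/6 = ((-1 + y)/(2*y))/6 = (-1 + y)/(12*y))
Y(m) = 1/(2*(-1 + m)) (Y(m) = 1/(2*(m - 1)) = 1/(2*(-1 + m)))
w(k, X) = -3/2 + X*k + (-1 + X)/(12*X) (w(k, X) = -3/2 + (k*X + (-1 + X)/(12*X)) = -3/2 + (X*k + (-1 + X)/(12*X)) = -3/2 + X*k + (-1 + X)/(12*X))
w(Y(2), 2)*(-335) = (-17/12 - 1/12/2 + 2*(1/(2*(-1 + 2))))*(-335) = (-17/12 - 1/12*½ + 2*((½)/1))*(-335) = (-17/12 - 1/24 + 2*((½)*1))*(-335) = (-17/12 - 1/24 + 2*(½))*(-335) = (-17/12 - 1/24 + 1)*(-335) = -11/24*(-335) = 3685/24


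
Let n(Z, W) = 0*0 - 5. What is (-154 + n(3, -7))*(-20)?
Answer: 3180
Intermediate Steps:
n(Z, W) = -5 (n(Z, W) = 0 - 5 = -5)
(-154 + n(3, -7))*(-20) = (-154 - 5)*(-20) = -159*(-20) = 3180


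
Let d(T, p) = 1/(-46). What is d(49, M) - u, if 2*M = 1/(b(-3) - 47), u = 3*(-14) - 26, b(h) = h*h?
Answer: 3127/46 ≈ 67.978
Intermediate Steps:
b(h) = h²
u = -68 (u = -42 - 26 = -68)
M = -1/76 (M = 1/(2*((-3)² - 47)) = 1/(2*(9 - 47)) = (½)/(-38) = (½)*(-1/38) = -1/76 ≈ -0.013158)
d(T, p) = -1/46
d(49, M) - u = -1/46 - 1*(-68) = -1/46 + 68 = 3127/46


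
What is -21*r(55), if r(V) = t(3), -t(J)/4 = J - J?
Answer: 0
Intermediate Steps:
t(J) = 0 (t(J) = -4*(J - J) = -4*0 = 0)
r(V) = 0
-21*r(55) = -21*0 = 0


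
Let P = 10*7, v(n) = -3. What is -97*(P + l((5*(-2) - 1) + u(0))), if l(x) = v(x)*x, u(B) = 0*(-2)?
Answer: -9991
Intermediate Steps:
P = 70
u(B) = 0
l(x) = -3*x
-97*(P + l((5*(-2) - 1) + u(0))) = -97*(70 - 3*((5*(-2) - 1) + 0)) = -97*(70 - 3*((-10 - 1) + 0)) = -97*(70 - 3*(-11 + 0)) = -97*(70 - 3*(-11)) = -97*(70 + 33) = -97*103 = -9991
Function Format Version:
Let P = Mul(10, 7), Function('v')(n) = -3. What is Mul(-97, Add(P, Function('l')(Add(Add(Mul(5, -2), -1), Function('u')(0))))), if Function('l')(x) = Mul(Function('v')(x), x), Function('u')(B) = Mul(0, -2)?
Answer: -9991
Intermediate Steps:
P = 70
Function('u')(B) = 0
Function('l')(x) = Mul(-3, x)
Mul(-97, Add(P, Function('l')(Add(Add(Mul(5, -2), -1), Function('u')(0))))) = Mul(-97, Add(70, Mul(-3, Add(Add(Mul(5, -2), -1), 0)))) = Mul(-97, Add(70, Mul(-3, Add(Add(-10, -1), 0)))) = Mul(-97, Add(70, Mul(-3, Add(-11, 0)))) = Mul(-97, Add(70, Mul(-3, -11))) = Mul(-97, Add(70, 33)) = Mul(-97, 103) = -9991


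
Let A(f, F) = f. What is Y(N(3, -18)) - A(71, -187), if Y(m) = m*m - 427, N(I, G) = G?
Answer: -174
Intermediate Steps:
Y(m) = -427 + m² (Y(m) = m² - 427 = -427 + m²)
Y(N(3, -18)) - A(71, -187) = (-427 + (-18)²) - 1*71 = (-427 + 324) - 71 = -103 - 71 = -174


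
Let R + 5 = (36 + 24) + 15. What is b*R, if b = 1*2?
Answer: 140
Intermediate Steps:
b = 2
R = 70 (R = -5 + ((36 + 24) + 15) = -5 + (60 + 15) = -5 + 75 = 70)
b*R = 2*70 = 140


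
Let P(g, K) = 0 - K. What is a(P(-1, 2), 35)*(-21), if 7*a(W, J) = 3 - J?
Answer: 96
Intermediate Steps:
P(g, K) = -K
a(W, J) = 3/7 - J/7 (a(W, J) = (3 - J)/7 = 3/7 - J/7)
a(P(-1, 2), 35)*(-21) = (3/7 - ⅐*35)*(-21) = (3/7 - 5)*(-21) = -32/7*(-21) = 96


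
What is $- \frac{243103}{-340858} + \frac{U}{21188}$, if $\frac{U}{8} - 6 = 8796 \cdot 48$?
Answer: $\frac{41302536545}{257932118} \approx 160.13$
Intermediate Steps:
$U = 3377712$ ($U = 48 + 8 \cdot 8796 \cdot 48 = 48 + 8 \cdot 422208 = 48 + 3377664 = 3377712$)
$- \frac{243103}{-340858} + \frac{U}{21188} = - \frac{243103}{-340858} + \frac{3377712}{21188} = \left(-243103\right) \left(- \frac{1}{340858}\right) + 3377712 \cdot \frac{1}{21188} = \frac{34729}{48694} + \frac{844428}{5297} = \frac{41302536545}{257932118}$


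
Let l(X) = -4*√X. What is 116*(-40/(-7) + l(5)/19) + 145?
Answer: 5655/7 - 464*√5/19 ≈ 753.25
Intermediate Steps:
116*(-40/(-7) + l(5)/19) + 145 = 116*(-40/(-7) - 4*√5/19) + 145 = 116*(-40*(-⅐) - 4*√5*(1/19)) + 145 = 116*(40/7 - 4*√5/19) + 145 = (4640/7 - 464*√5/19) + 145 = 5655/7 - 464*√5/19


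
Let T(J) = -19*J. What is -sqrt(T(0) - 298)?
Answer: -I*sqrt(298) ≈ -17.263*I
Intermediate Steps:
-sqrt(T(0) - 298) = -sqrt(-19*0 - 298) = -sqrt(0 - 298) = -sqrt(-298) = -I*sqrt(298)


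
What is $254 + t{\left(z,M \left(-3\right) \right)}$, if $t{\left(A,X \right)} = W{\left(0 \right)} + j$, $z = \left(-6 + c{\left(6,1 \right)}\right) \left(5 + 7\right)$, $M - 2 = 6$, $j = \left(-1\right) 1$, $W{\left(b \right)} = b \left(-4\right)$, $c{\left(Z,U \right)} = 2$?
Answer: $253$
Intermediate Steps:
$W{\left(b \right)} = - 4 b$
$j = -1$
$M = 8$ ($M = 2 + 6 = 8$)
$z = -48$ ($z = \left(-6 + 2\right) \left(5 + 7\right) = \left(-4\right) 12 = -48$)
$t{\left(A,X \right)} = -1$ ($t{\left(A,X \right)} = \left(-4\right) 0 - 1 = 0 - 1 = -1$)
$254 + t{\left(z,M \left(-3\right) \right)} = 254 - 1 = 253$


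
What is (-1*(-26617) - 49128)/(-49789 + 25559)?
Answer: 22511/24230 ≈ 0.92906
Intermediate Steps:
(-1*(-26617) - 49128)/(-49789 + 25559) = (26617 - 49128)/(-24230) = -22511*(-1/24230) = 22511/24230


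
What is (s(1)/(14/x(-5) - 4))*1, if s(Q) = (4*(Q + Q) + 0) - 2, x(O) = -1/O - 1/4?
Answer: -3/142 ≈ -0.021127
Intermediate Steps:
x(O) = -1/4 - 1/O (x(O) = -1/O - 1*1/4 = -1/O - 1/4 = -1/4 - 1/O)
s(Q) = -2 + 8*Q (s(Q) = (4*(2*Q) + 0) - 2 = (8*Q + 0) - 2 = 8*Q - 2 = -2 + 8*Q)
(s(1)/(14/x(-5) - 4))*1 = ((-2 + 8*1)/(14/(((1/4)*(-4 - 1*(-5))/(-5))) - 4))*1 = ((-2 + 8)/(14/(((1/4)*(-1/5)*(-4 + 5))) - 4))*1 = (6/(14/(((1/4)*(-1/5)*1)) - 4))*1 = (6/(14/(-1/20) - 4))*1 = (6/(14*(-20) - 4))*1 = (6/(-280 - 4))*1 = (6/(-284))*1 = -1/284*6*1 = -3/142*1 = -3/142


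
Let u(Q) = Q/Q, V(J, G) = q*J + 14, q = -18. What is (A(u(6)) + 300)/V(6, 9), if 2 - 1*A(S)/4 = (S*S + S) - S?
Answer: -152/47 ≈ -3.2340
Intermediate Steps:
V(J, G) = 14 - 18*J (V(J, G) = -18*J + 14 = 14 - 18*J)
u(Q) = 1
A(S) = 8 - 4*S² (A(S) = 8 - 4*((S*S + S) - S) = 8 - 4*((S² + S) - S) = 8 - 4*((S + S²) - S) = 8 - 4*S²)
(A(u(6)) + 300)/V(6, 9) = ((8 - 4*1²) + 300)/(14 - 18*6) = ((8 - 4*1) + 300)/(14 - 108) = ((8 - 4) + 300)/(-94) = -(4 + 300)/94 = -1/94*304 = -152/47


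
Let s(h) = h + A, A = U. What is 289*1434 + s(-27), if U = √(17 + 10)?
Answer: 414399 + 3*√3 ≈ 4.1440e+5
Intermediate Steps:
U = 3*√3 (U = √27 = 3*√3 ≈ 5.1962)
A = 3*√3 ≈ 5.1962
s(h) = h + 3*√3
289*1434 + s(-27) = 289*1434 + (-27 + 3*√3) = 414426 + (-27 + 3*√3) = 414399 + 3*√3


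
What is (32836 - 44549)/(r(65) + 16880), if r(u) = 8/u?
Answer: -761345/1097208 ≈ -0.69389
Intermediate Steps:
(32836 - 44549)/(r(65) + 16880) = (32836 - 44549)/(8/65 + 16880) = -11713/(8*(1/65) + 16880) = -11713/(8/65 + 16880) = -11713/1097208/65 = -11713*65/1097208 = -761345/1097208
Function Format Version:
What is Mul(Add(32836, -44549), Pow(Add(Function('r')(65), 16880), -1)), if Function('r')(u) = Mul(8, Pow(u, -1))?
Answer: Rational(-761345, 1097208) ≈ -0.69389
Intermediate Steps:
Mul(Add(32836, -44549), Pow(Add(Function('r')(65), 16880), -1)) = Mul(Add(32836, -44549), Pow(Add(Mul(8, Pow(65, -1)), 16880), -1)) = Mul(-11713, Pow(Add(Mul(8, Rational(1, 65)), 16880), -1)) = Mul(-11713, Pow(Add(Rational(8, 65), 16880), -1)) = Mul(-11713, Pow(Rational(1097208, 65), -1)) = Mul(-11713, Rational(65, 1097208)) = Rational(-761345, 1097208)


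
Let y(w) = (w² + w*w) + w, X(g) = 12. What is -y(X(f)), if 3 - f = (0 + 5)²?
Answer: -300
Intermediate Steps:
f = -22 (f = 3 - (0 + 5)² = 3 - 1*5² = 3 - 1*25 = 3 - 25 = -22)
y(w) = w + 2*w² (y(w) = (w² + w²) + w = 2*w² + w = w + 2*w²)
-y(X(f)) = -12*(1 + 2*12) = -12*(1 + 24) = -12*25 = -1*300 = -300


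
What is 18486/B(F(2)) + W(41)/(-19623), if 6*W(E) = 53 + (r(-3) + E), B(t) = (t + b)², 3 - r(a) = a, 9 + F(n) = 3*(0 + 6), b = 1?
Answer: 544123667/2943450 ≈ 184.86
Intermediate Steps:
F(n) = 9 (F(n) = -9 + 3*(0 + 6) = -9 + 3*6 = -9 + 18 = 9)
r(a) = 3 - a
B(t) = (1 + t)² (B(t) = (t + 1)² = (1 + t)²)
W(E) = 59/6 + E/6 (W(E) = (53 + ((3 - 1*(-3)) + E))/6 = (53 + ((3 + 3) + E))/6 = (53 + (6 + E))/6 = (59 + E)/6 = 59/6 + E/6)
18486/B(F(2)) + W(41)/(-19623) = 18486/((1 + 9)²) + (59/6 + (⅙)*41)/(-19623) = 18486/(10²) + (59/6 + 41/6)*(-1/19623) = 18486/100 + (50/3)*(-1/19623) = 18486*(1/100) - 50/58869 = 9243/50 - 50/58869 = 544123667/2943450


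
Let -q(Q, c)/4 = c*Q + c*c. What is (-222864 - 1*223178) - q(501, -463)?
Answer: -516418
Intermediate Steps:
q(Q, c) = -4*c² - 4*Q*c (q(Q, c) = -4*(c*Q + c*c) = -4*(Q*c + c²) = -4*(c² + Q*c) = -4*c² - 4*Q*c)
(-222864 - 1*223178) - q(501, -463) = (-222864 - 1*223178) - (-4)*(-463)*(501 - 463) = (-222864 - 223178) - (-4)*(-463)*38 = -446042 - 1*70376 = -446042 - 70376 = -516418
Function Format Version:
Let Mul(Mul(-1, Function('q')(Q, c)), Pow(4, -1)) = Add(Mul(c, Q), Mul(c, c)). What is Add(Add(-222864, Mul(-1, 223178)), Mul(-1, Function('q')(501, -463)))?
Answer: -516418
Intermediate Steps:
Function('q')(Q, c) = Add(Mul(-4, Pow(c, 2)), Mul(-4, Q, c)) (Function('q')(Q, c) = Mul(-4, Add(Mul(c, Q), Mul(c, c))) = Mul(-4, Add(Mul(Q, c), Pow(c, 2))) = Mul(-4, Add(Pow(c, 2), Mul(Q, c))) = Add(Mul(-4, Pow(c, 2)), Mul(-4, Q, c)))
Add(Add(-222864, Mul(-1, 223178)), Mul(-1, Function('q')(501, -463))) = Add(Add(-222864, Mul(-1, 223178)), Mul(-1, Mul(-4, -463, Add(501, -463)))) = Add(Add(-222864, -223178), Mul(-1, Mul(-4, -463, 38))) = Add(-446042, Mul(-1, 70376)) = Add(-446042, -70376) = -516418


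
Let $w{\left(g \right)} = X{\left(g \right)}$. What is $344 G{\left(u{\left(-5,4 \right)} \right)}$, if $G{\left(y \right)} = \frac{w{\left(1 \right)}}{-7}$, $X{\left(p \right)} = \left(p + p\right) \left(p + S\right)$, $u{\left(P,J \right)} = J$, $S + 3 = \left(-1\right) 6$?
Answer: $\frac{5504}{7} \approx 786.29$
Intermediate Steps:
$S = -9$ ($S = -3 - 6 = -9$)
$X{\left(p \right)} = 2 p \left(-9 + p\right)$ ($X{\left(p \right)} = \left(p + p\right) \left(p - 9\right) = 2 p \left(-9 + p\right)$)
$w{\left(g \right)} = 2 g \left(-9 + g\right)$
$G{\left(y \right)} = \frac{16}{7}$ ($G{\left(y \right)} = \frac{2 \cdot 1 \left(-9 + 1\right)}{-7} = 2 \cdot 1 \left(-8\right) \left(- \frac{1}{7}\right) = \left(-16\right) \left(- \frac{1}{7}\right) = \frac{16}{7}$)
$344 G{\left(u{\left(-5,4 \right)} \right)} = 344 \cdot \frac{16}{7} = \frac{5504}{7}$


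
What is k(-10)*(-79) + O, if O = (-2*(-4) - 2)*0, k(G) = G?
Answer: 790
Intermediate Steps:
O = 0 (O = (8 - 2)*0 = 6*0 = 0)
k(-10)*(-79) + O = -10*(-79) + 0 = 790 + 0 = 790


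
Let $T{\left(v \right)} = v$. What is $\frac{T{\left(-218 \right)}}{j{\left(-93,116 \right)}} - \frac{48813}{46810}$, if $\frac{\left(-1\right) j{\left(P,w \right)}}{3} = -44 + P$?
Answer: $- \frac{30266723}{19238910} \approx -1.5732$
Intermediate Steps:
$j{\left(P,w \right)} = 132 - 3 P$ ($j{\left(P,w \right)} = - 3 \left(-44 + P\right) = 132 - 3 P$)
$\frac{T{\left(-218 \right)}}{j{\left(-93,116 \right)}} - \frac{48813}{46810} = - \frac{218}{132 - -279} - \frac{48813}{46810} = - \frac{218}{132 + 279} - \frac{48813}{46810} = - \frac{218}{411} - \frac{48813}{46810} = - \frac{30266723}{19238910}$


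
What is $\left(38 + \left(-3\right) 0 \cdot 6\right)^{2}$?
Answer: $1444$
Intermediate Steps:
$\left(38 + \left(-3\right) 0 \cdot 6\right)^{2} = \left(38 + 0 \cdot 6\right)^{2} = \left(38 + 0\right)^{2} = 38^{2} = 1444$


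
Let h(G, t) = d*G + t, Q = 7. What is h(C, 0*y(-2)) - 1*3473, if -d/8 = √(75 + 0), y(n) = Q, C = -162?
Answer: -3473 + 6480*√3 ≈ 7750.7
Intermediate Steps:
y(n) = 7
d = -40*√3 (d = -8*√(75 + 0) = -40*√3 ≈ -69.282)
h(G, t) = t - 40*G*√3 (h(G, t) = (-40*√3)*G + t = -40*G*√3 + t = t - 40*G*√3)
h(C, 0*y(-2)) - 1*3473 = (0*7 - 40*(-162)*√3) - 1*3473 = (0 + 6480*√3) - 3473 = 6480*√3 - 3473 = -3473 + 6480*√3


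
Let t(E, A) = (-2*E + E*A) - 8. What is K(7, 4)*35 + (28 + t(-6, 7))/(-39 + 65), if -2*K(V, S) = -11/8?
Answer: 4925/208 ≈ 23.678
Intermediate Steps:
t(E, A) = -8 - 2*E + A*E (t(E, A) = (-2*E + A*E) - 8 = -8 - 2*E + A*E)
K(V, S) = 11/16 (K(V, S) = -(-11)/(2*8) = -½*(-11/8) = 11/16)
K(7, 4)*35 + (28 + t(-6, 7))/(-39 + 65) = (11/16)*35 + (28 + (-8 - 2*(-6) + 7*(-6)))/(-39 + 65) = 385/16 + (28 + (-8 + 12 - 42))/26 = 385/16 + (28 - 38)*(1/26) = 385/16 - 10*1/26 = 385/16 - 5/13 = 4925/208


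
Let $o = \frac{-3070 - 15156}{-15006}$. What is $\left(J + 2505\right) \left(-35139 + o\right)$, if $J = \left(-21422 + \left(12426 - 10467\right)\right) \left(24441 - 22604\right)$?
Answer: $\frac{9425357736412904}{7503} \approx 1.2562 \cdot 10^{12}$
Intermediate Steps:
$J = -35753531$ ($J = \left(-21422 + \left(12426 - 10467\right)\right) 1837 = \left(-21422 + 1959\right) 1837 = \left(-19463\right) 1837 = -35753531$)
$o = \frac{9113}{7503}$ ($o = \left(-18226\right) \left(- \frac{1}{15006}\right) = \frac{9113}{7503} \approx 1.2146$)
$\left(J + 2505\right) \left(-35139 + o\right) = \left(-35753531 + 2505\right) \left(-35139 + \frac{9113}{7503}\right) = \left(-35751026\right) \left(- \frac{263638804}{7503}\right) = \frac{9425357736412904}{7503}$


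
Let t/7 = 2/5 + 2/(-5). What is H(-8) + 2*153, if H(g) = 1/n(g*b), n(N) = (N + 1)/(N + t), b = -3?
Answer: 7674/25 ≈ 306.96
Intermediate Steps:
t = 0 (t = 7*(2/5 + 2/(-5)) = 7*(2*(⅕) + 2*(-⅕)) = 7*(⅖ - ⅖) = 7*0 = 0)
n(N) = (1 + N)/N (n(N) = (N + 1)/(N + 0) = (1 + N)/N)
H(g) = -3*g/(1 - 3*g) (H(g) = 1/((1 + g*(-3))/((g*(-3)))) = 1/((1 - 3*g)/((-3*g))) = 1/((-1/(3*g))*(1 - 3*g)) = 1/(-(1 - 3*g)/(3*g)) = -3*g/(1 - 3*g))
H(-8) + 2*153 = 3*(-8)/(-1 + 3*(-8)) + 2*153 = 3*(-8)/(-1 - 24) + 306 = 3*(-8)/(-25) + 306 = 3*(-8)*(-1/25) + 306 = 24/25 + 306 = 7674/25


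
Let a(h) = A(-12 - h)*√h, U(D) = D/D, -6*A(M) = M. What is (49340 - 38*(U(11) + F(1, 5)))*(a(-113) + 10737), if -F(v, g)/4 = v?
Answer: 530987598 - 2497427*I*√113/3 ≈ 5.3099e+8 - 8.8493e+6*I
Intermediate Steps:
F(v, g) = -4*v
A(M) = -M/6
U(D) = 1
a(h) = √h*(2 + h/6) (a(h) = (-(-12 - h)/6)*√h = (2 + h/6)*√h = √h*(2 + h/6))
(49340 - 38*(U(11) + F(1, 5)))*(a(-113) + 10737) = (49340 - 38*(1 - 4*1))*(√(-113)*(12 - 113)/6 + 10737) = (49340 - 38*(1 - 4))*((⅙)*(I*√113)*(-101) + 10737) = (49340 - 38*(-3))*(-101*I*√113/6 + 10737) = (49340 + 114)*(10737 - 101*I*√113/6) = 49454*(10737 - 101*I*√113/6) = 530987598 - 2497427*I*√113/3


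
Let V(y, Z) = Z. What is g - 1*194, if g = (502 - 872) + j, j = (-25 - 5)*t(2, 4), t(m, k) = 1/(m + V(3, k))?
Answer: -569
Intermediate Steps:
t(m, k) = 1/(k + m) (t(m, k) = 1/(m + k) = 1/(k + m))
j = -5 (j = (-25 - 5)/(4 + 2) = -30/6 = -30*1/6 = -5)
g = -375 (g = (502 - 872) - 5 = -370 - 5 = -375)
g - 1*194 = -375 - 1*194 = -375 - 194 = -569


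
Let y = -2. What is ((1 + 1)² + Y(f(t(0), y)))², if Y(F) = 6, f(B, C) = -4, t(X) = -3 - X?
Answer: 100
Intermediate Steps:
((1 + 1)² + Y(f(t(0), y)))² = ((1 + 1)² + 6)² = (2² + 6)² = (4 + 6)² = 10² = 100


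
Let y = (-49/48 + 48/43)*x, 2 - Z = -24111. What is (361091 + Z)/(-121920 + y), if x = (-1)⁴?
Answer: -795061056/251642683 ≈ -3.1595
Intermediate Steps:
Z = 24113 (Z = 2 - 1*(-24111) = 2 + 24111 = 24113)
x = 1
y = 197/2064 (y = (-49/48 + 48/43)*1 = (197/2064)*1 = 197/2064 ≈ 0.095446)
(361091 + Z)/(-121920 + y) = (361091 + 24113)/(-121920 + 197/2064) = 385204/(-251642683/2064) = 385204*(-2064/251642683) = -795061056/251642683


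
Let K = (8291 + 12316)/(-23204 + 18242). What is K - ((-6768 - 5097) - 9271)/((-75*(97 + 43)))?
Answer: -26770861/4341750 ≈ -6.1659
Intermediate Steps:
K = -6869/1654 (K = 20607/(-4962) = 20607*(-1/4962) = -6869/1654 ≈ -4.1530)
K - ((-6768 - 5097) - 9271)/((-75*(97 + 43))) = -6869/1654 - ((-6768 - 5097) - 9271)/((-75*(97 + 43))) = -6869/1654 - (-11865 - 9271)/((-75*140)) = -6869/1654 - (-21136)/(-10500) = -6869/1654 - (-21136)*(-1)/10500 = -6869/1654 - 1*5284/2625 = -6869/1654 - 5284/2625 = -26770861/4341750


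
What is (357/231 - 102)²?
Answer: 1221025/121 ≈ 10091.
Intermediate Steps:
(357/231 - 102)² = (357*(1/231) - 102)² = (17/11 - 102)² = (-1105/11)² = 1221025/121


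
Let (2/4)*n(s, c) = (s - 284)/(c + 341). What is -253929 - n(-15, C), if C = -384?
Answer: -10919545/43 ≈ -2.5394e+5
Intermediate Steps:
n(s, c) = 2*(-284 + s)/(341 + c) (n(s, c) = 2*((s - 284)/(c + 341)) = 2*((-284 + s)/(341 + c)) = 2*(-284 + s)/(341 + c))
-253929 - n(-15, C) = -253929 - 2*(-284 - 15)/(341 - 384) = -253929 - 2*(-299)/(-43) = -253929 - 2*(-1)*(-299)/43 = -253929 - 1*598/43 = -253929 - 598/43 = -10919545/43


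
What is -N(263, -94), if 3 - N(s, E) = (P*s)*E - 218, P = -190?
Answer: 4696959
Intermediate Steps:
N(s, E) = 221 + 190*E*s (N(s, E) = 3 - ((-190*s)*E - 218) = 3 - (-190*E*s - 218) = 3 - (-218 - 190*E*s) = 3 + (218 + 190*E*s) = 221 + 190*E*s)
-N(263, -94) = -(221 + 190*(-94)*263) = -(221 - 4697180) = -1*(-4696959) = 4696959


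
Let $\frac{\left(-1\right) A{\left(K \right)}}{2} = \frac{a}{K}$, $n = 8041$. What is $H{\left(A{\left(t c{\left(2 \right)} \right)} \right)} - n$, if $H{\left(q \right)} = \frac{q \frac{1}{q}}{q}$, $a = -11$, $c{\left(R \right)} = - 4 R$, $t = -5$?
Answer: $- \frac{88431}{11} \approx -8039.2$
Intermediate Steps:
$A{\left(K \right)} = \frac{22}{K}$ ($A{\left(K \right)} = - 2 \left(- \frac{11}{K}\right) = \frac{22}{K}$)
$H{\left(q \right)} = \frac{1}{q}$ ($H{\left(q \right)} = 1 \frac{1}{q} = \frac{1}{q}$)
$H{\left(A{\left(t c{\left(2 \right)} \right)} \right)} - n = \frac{1}{22 \frac{1}{\left(-5\right) \left(\left(-4\right) 2\right)}} - 8041 = \frac{1}{22 \frac{1}{\left(-5\right) \left(-8\right)}} - 8041 = \frac{1}{22 \cdot \frac{1}{40}} - 8041 = \frac{1}{\frac{11}{20}} - 8041 = \frac{20}{11} - 8041 = - \frac{88431}{11}$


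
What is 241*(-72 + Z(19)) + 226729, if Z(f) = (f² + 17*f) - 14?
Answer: 370847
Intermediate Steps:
Z(f) = -14 + f² + 17*f
241*(-72 + Z(19)) + 226729 = 241*(-72 + (-14 + 19² + 17*19)) + 226729 = 241*(-72 + (-14 + 361 + 323)) + 226729 = 241*(-72 + 670) + 226729 = 241*598 + 226729 = 144118 + 226729 = 370847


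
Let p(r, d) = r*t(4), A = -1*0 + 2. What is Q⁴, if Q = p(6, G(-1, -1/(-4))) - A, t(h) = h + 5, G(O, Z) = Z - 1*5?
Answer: 7311616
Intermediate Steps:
G(O, Z) = -5 + Z (G(O, Z) = Z - 5 = -5 + Z)
t(h) = 5 + h
A = 2 (A = 0 + 2 = 2)
p(r, d) = 9*r (p(r, d) = r*(5 + 4) = r*9 = 9*r)
Q = 52 (Q = 9*6 - 1*2 = 54 - 2 = 52)
Q⁴ = 52⁴ = 7311616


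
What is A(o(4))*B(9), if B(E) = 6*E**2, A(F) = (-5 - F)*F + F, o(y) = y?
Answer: -15552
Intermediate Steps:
A(F) = F + F*(-5 - F) (A(F) = F*(-5 - F) + F = F + F*(-5 - F))
A(o(4))*B(9) = (-1*4*(4 + 4))*(6*9**2) = (-1*4*8)*(6*81) = -32*486 = -15552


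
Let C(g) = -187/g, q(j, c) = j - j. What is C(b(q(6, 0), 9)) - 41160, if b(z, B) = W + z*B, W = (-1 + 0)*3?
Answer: -123293/3 ≈ -41098.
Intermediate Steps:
W = -3 (W = -1*3 = -3)
q(j, c) = 0
b(z, B) = -3 + B*z (b(z, B) = -3 + z*B = -3 + B*z)
C(b(q(6, 0), 9)) - 41160 = -187/(-3 + 9*0) - 41160 = -187/(-3 + 0) - 41160 = -187/(-3) - 41160 = -187*(-⅓) - 41160 = 187/3 - 41160 = -123293/3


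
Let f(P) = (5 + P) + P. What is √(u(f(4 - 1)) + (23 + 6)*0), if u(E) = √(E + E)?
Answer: 22^(¼) ≈ 2.1657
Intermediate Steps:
f(P) = 5 + 2*P
u(E) = √2*√E (u(E) = √(2*E) = √2*√E)
√(u(f(4 - 1)) + (23 + 6)*0) = √(√2*√(5 + 2*(4 - 1)) + (23 + 6)*0) = √(√2*√(5 + 2*3) + 29*0) = √(√2*√(5 + 6) + 0) = √(√2*√11 + 0) = √(√22 + 0) = √(√22) = 22^(¼)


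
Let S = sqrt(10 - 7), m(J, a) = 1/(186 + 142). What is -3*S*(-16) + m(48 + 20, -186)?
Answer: 1/328 + 48*sqrt(3) ≈ 83.141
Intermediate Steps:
m(J, a) = 1/328
S = sqrt(3) ≈ 1.7320
-3*S*(-16) + m(48 + 20, -186) = -3*sqrt(3)*(-16) + 1/328 = 48*sqrt(3) + 1/328 = 1/328 + 48*sqrt(3)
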